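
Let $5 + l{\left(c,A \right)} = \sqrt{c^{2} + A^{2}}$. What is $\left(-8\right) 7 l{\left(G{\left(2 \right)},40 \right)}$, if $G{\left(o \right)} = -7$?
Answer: $280 - 56 \sqrt{1649} \approx -1994.0$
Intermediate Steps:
$l{\left(c,A \right)} = -5 + \sqrt{A^{2} + c^{2}}$ ($l{\left(c,A \right)} = -5 + \sqrt{c^{2} + A^{2}} = -5 + \sqrt{A^{2} + c^{2}}$)
$\left(-8\right) 7 l{\left(G{\left(2 \right)},40 \right)} = \left(-8\right) 7 \left(-5 + \sqrt{40^{2} + \left(-7\right)^{2}}\right) = - 56 \left(-5 + \sqrt{1600 + 49}\right) = - 56 \left(-5 + \sqrt{1649}\right) = 280 - 56 \sqrt{1649}$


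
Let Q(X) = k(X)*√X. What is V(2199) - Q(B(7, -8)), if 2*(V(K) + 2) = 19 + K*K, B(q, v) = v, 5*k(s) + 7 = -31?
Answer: 2417808 + 76*I*√2/5 ≈ 2.4178e+6 + 21.496*I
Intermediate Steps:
k(s) = -38/5 (k(s) = -7/5 + (⅕)*(-31) = -7/5 - 31/5 = -38/5)
V(K) = 15/2 + K²/2 (V(K) = -2 + (19 + K*K)/2 = -2 + (19 + K²)/2 = -2 + (19/2 + K²/2) = 15/2 + K²/2)
Q(X) = -38*√X/5
V(2199) - Q(B(7, -8)) = (15/2 + (½)*2199²) - (-38)*√(-8)/5 = (15/2 + (½)*4835601) - (-38)*2*I*√2/5 = (15/2 + 4835601/2) - (-76)*I*√2/5 = 2417808 + 76*I*√2/5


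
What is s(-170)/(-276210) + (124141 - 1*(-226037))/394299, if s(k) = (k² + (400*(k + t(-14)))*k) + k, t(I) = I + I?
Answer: -58038303121/1210103631 ≈ -47.961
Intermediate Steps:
t(I) = 2*I
s(k) = k + k² + k*(-11200 + 400*k) (s(k) = (k² + (400*(k + 2*(-14)))*k) + k = (k² + (400*(k - 28))*k) + k = (k² + (400*(-28 + k))*k) + k = (k² + (-11200 + 400*k)*k) + k = (k² + k*(-11200 + 400*k)) + k = k + k² + k*(-11200 + 400*k))
s(-170)/(-276210) + (124141 - 1*(-226037))/394299 = -170*(-11199 + 401*(-170))/(-276210) + (124141 - 1*(-226037))/394299 = -170*(-11199 - 68170)*(-1/276210) + (124141 + 226037)*(1/394299) = -170*(-79369)*(-1/276210) + 350178*(1/394299) = 13492730*(-1/276210) + 116726/131433 = -1349273/27621 + 116726/131433 = -58038303121/1210103631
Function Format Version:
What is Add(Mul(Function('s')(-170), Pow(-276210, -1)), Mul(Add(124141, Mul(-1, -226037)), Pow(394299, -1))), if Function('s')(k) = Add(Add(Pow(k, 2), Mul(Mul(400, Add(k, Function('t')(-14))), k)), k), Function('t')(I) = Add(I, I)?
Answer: Rational(-58038303121, 1210103631) ≈ -47.961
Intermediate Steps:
Function('t')(I) = Mul(2, I)
Function('s')(k) = Add(k, Pow(k, 2), Mul(k, Add(-11200, Mul(400, k)))) (Function('s')(k) = Add(Add(Pow(k, 2), Mul(Mul(400, Add(k, Mul(2, -14))), k)), k) = Add(Add(Pow(k, 2), Mul(Mul(400, Add(k, -28)), k)), k) = Add(Add(Pow(k, 2), Mul(Mul(400, Add(-28, k)), k)), k) = Add(Add(Pow(k, 2), Mul(Add(-11200, Mul(400, k)), k)), k) = Add(Add(Pow(k, 2), Mul(k, Add(-11200, Mul(400, k)))), k) = Add(k, Pow(k, 2), Mul(k, Add(-11200, Mul(400, k)))))
Add(Mul(Function('s')(-170), Pow(-276210, -1)), Mul(Add(124141, Mul(-1, -226037)), Pow(394299, -1))) = Add(Mul(Mul(-170, Add(-11199, Mul(401, -170))), Pow(-276210, -1)), Mul(Add(124141, Mul(-1, -226037)), Pow(394299, -1))) = Add(Mul(Mul(-170, Add(-11199, -68170)), Rational(-1, 276210)), Mul(Add(124141, 226037), Rational(1, 394299))) = Add(Mul(Mul(-170, -79369), Rational(-1, 276210)), Mul(350178, Rational(1, 394299))) = Add(Mul(13492730, Rational(-1, 276210)), Rational(116726, 131433)) = Add(Rational(-1349273, 27621), Rational(116726, 131433)) = Rational(-58038303121, 1210103631)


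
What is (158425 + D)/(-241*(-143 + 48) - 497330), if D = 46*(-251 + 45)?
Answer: -148949/474435 ≈ -0.31395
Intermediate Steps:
D = -9476 (D = 46*(-206) = -9476)
(158425 + D)/(-241*(-143 + 48) - 497330) = (158425 - 9476)/(-241*(-143 + 48) - 497330) = 148949/(-241*(-95) - 497330) = 148949/(22895 - 497330) = 148949/(-474435) = 148949*(-1/474435) = -148949/474435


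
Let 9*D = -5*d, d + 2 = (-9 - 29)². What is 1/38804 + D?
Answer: -279776831/349236 ≈ -801.11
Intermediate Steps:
d = 1442 (d = -2 + (-9 - 29)² = -2 + (-38)² = -2 + 1444 = 1442)
D = -7210/9 (D = (-5*1442)/9 = (⅑)*(-7210) = -7210/9 ≈ -801.11)
1/38804 + D = 1/38804 - 7210/9 = -279776831/349236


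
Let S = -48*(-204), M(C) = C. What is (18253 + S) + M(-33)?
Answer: 28012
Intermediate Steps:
S = 9792
(18253 + S) + M(-33) = (18253 + 9792) - 33 = 28045 - 33 = 28012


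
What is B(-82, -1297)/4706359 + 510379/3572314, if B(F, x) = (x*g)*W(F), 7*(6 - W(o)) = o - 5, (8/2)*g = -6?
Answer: 8855364729425/58844072506541 ≈ 0.15049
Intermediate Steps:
g = -3/2 (g = (¼)*(-6) = -3/2 ≈ -1.5000)
W(o) = 47/7 - o/7 (W(o) = 6 - (o - 5)/7 = 6 - (-5 + o)/7 = 6 + (5/7 - o/7) = 47/7 - o/7)
B(F, x) = -3*x*(47/7 - F/7)/2 (B(F, x) = (x*(-3/2))*(47/7 - F/7) = (-3*x/2)*(47/7 - F/7) = -3*x*(47/7 - F/7)/2)
B(-82, -1297)/4706359 + 510379/3572314 = ((3/14)*(-1297)*(-47 - 82))/4706359 + 510379/3572314 = ((3/14)*(-1297)*(-129))*(1/4706359) + 510379*(1/3572314) = (501939/14)*(1/4706359) + 510379/3572314 = 501939/65889026 + 510379/3572314 = 8855364729425/58844072506541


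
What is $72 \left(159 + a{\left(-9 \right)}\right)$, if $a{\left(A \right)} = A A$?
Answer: $17280$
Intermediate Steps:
$a{\left(A \right)} = A^{2}$
$72 \left(159 + a{\left(-9 \right)}\right) = 72 \left(159 + \left(-9\right)^{2}\right) = 72 \left(159 + 81\right) = 72 \cdot 240 = 17280$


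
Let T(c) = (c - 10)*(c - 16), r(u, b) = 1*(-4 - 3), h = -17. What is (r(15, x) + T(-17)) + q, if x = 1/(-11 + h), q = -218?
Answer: 666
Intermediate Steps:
x = -1/28 (x = 1/(-11 - 17) = 1/(-28) = -1/28 ≈ -0.035714)
r(u, b) = -7 (r(u, b) = 1*(-7) = -7)
T(c) = (-16 + c)*(-10 + c) (T(c) = (-10 + c)*(-16 + c) = (-16 + c)*(-10 + c))
(r(15, x) + T(-17)) + q = (-7 + (160 + (-17)**2 - 26*(-17))) - 218 = (-7 + (160 + 289 + 442)) - 218 = (-7 + 891) - 218 = 884 - 218 = 666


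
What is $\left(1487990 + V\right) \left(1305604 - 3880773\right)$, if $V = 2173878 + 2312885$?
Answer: $-15385998708257$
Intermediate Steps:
$V = 4486763$
$\left(1487990 + V\right) \left(1305604 - 3880773\right) = \left(1487990 + 4486763\right) \left(1305604 - 3880773\right) = 5974753 \left(-2575169\right) = -15385998708257$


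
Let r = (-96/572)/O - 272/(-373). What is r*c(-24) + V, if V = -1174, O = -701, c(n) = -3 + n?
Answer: -44633036482/37390639 ≈ -1193.7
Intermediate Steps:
r = 27275048/37390639 (r = -96/572/(-701) - 272/(-373) = -96*1/572*(-1/701) - 272*(-1/373) = -24/143*(-1/701) + 272/373 = 24/100243 + 272/373 = 27275048/37390639 ≈ 0.72946)
r*c(-24) + V = 27275048*(-3 - 24)/37390639 - 1174 = (27275048/37390639)*(-27) - 1174 = -736426296/37390639 - 1174 = -44633036482/37390639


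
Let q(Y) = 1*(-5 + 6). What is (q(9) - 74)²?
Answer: 5329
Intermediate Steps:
q(Y) = 1 (q(Y) = 1*1 = 1)
(q(9) - 74)² = (1 - 74)² = (-73)² = 5329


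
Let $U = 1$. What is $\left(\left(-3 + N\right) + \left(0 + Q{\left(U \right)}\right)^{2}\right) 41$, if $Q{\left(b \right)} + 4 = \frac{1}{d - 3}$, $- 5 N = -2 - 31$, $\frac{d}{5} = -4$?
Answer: $\frac{2163447}{2645} \approx 817.94$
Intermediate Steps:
$d = -20$ ($d = 5 \left(-4\right) = -20$)
$N = \frac{33}{5}$ ($N = - \frac{-2 - 31}{5} = \left(- \frac{1}{5}\right) \left(-33\right) = \frac{33}{5} \approx 6.6$)
$Q{\left(b \right)} = - \frac{93}{23}$ ($Q{\left(b \right)} = -4 + \frac{1}{-20 - 3} = -4 + \frac{1}{-23} = -4 - \frac{1}{23} = - \frac{93}{23}$)
$\left(\left(-3 + N\right) + \left(0 + Q{\left(U \right)}\right)^{2}\right) 41 = \left(\left(-3 + \frac{33}{5}\right) + \left(0 - \frac{93}{23}\right)^{2}\right) 41 = \left(\frac{18}{5} + \left(- \frac{93}{23}\right)^{2}\right) 41 = \left(\frac{18}{5} + \frac{8649}{529}\right) 41 = \frac{52767}{2645} \cdot 41 = \frac{2163447}{2645}$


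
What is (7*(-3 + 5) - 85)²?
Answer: 5041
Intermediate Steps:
(7*(-3 + 5) - 85)² = (7*2 - 85)² = (14 - 85)² = (-71)² = 5041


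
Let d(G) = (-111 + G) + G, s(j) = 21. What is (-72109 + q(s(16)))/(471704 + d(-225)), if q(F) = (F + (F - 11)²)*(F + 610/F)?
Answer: -1387118/9894003 ≈ -0.14020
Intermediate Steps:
d(G) = -111 + 2*G
q(F) = (F + (-11 + F)²)*(F + 610/F)
(-72109 + q(s(16)))/(471704 + d(-225)) = (-72109 + (-12810 + 21³ - 21*21² + 731*21 + 73810/21))/(471704 + (-111 + 2*(-225))) = (-72109 + (-12810 + 9261 - 21*441 + 15351 + 73810*(1/21)))/(471704 + (-111 - 450)) = (-72109 + (-12810 + 9261 - 9261 + 15351 + 73810/21))/(471704 - 561) = (-72109 + 127171/21)/471143 = -1387118/21*1/471143 = -1387118/9894003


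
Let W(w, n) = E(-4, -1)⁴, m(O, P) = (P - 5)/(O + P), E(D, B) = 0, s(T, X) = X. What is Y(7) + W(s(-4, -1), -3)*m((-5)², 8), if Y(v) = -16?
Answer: -16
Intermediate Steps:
m(O, P) = (-5 + P)/(O + P)
W(w, n) = 0 (W(w, n) = 0⁴ = 0)
Y(7) + W(s(-4, -1), -3)*m((-5)², 8) = -16 + 0*((-5 + 8)/((-5)² + 8)) = -16 + 0*(3/(25 + 8)) = -16 + 0*(3/33) = -16 + 0*((1/33)*3) = -16 + 0*(1/11) = -16 + 0 = -16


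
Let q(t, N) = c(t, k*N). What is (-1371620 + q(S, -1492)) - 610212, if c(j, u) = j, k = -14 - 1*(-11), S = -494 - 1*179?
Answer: -1982505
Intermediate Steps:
S = -673 (S = -494 - 179 = -673)
k = -3 (k = -14 + 11 = -3)
q(t, N) = t
(-1371620 + q(S, -1492)) - 610212 = (-1371620 - 673) - 610212 = -1372293 - 610212 = -1982505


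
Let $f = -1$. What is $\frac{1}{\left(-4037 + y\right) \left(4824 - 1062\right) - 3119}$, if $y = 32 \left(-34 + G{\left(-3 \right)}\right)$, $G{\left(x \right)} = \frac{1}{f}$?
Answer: $- \frac{1}{19403753} \approx -5.1536 \cdot 10^{-8}$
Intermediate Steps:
$G{\left(x \right)} = -1$ ($G{\left(x \right)} = \frac{1}{-1} = -1$)
$y = -1120$ ($y = 32 \left(-34 - 1\right) = 32 \left(-35\right) = -1120$)
$\frac{1}{\left(-4037 + y\right) \left(4824 - 1062\right) - 3119} = \frac{1}{\left(-4037 - 1120\right) \left(4824 - 1062\right) - 3119} = \frac{1}{\left(-5157\right) 3762 - 3119} = \frac{1}{-19400634 - 3119} = \frac{1}{-19403753} = - \frac{1}{19403753}$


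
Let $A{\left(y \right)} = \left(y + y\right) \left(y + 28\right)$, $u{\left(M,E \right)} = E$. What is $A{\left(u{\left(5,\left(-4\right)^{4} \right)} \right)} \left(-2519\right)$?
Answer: $-366282752$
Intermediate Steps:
$A{\left(y \right)} = 2 y \left(28 + y\right)$
$A{\left(u{\left(5,\left(-4\right)^{4} \right)} \right)} \left(-2519\right) = 2 \left(-4\right)^{4} \left(28 + \left(-4\right)^{4}\right) \left(-2519\right) = 2 \cdot 256 \left(28 + 256\right) \left(-2519\right) = 2 \cdot 256 \cdot 284 \left(-2519\right) = 145408 \left(-2519\right) = -366282752$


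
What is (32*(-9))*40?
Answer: -11520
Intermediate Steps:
(32*(-9))*40 = -288*40 = -11520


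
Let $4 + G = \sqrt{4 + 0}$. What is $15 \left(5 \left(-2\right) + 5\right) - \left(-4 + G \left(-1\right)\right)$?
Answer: $-73$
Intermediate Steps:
$G = -2$ ($G = -4 + \sqrt{4 + 0} = -4 + \sqrt{4} = -4 + 2 = -2$)
$15 \left(5 \left(-2\right) + 5\right) - \left(-4 + G \left(-1\right)\right) = 15 \left(5 \left(-2\right) + 5\right) + \left(4 - \left(-2\right) \left(-1\right)\right) = 15 \left(-10 + 5\right) + \left(4 - 2\right) = 15 \left(-5\right) + \left(4 - 2\right) = -75 + 2 = -73$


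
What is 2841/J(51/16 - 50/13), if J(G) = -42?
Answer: -947/14 ≈ -67.643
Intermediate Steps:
2841/J(51/16 - 50/13) = 2841/(-42) = 2841*(-1/42) = -947/14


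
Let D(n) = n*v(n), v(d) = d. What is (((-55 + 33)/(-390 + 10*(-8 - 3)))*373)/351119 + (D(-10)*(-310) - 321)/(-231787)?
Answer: 2750300571811/20346204913250 ≈ 0.13518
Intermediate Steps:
D(n) = n² (D(n) = n*n = n²)
(((-55 + 33)/(-390 + 10*(-8 - 3)))*373)/351119 + (D(-10)*(-310) - 321)/(-231787) = (((-55 + 33)/(-390 + 10*(-8 - 3)))*373)/351119 + ((-10)²*(-310) - 321)/(-231787) = (-22/(-390 + 10*(-11))*373)*(1/351119) + (100*(-310) - 321)*(-1/231787) = (-22/(-390 - 110)*373)*(1/351119) + (-31000 - 321)*(-1/231787) = (-22/(-500)*373)*(1/351119) - 31321*(-1/231787) = (-22*(-1/500)*373)*(1/351119) + 31321/231787 = ((11/250)*373)*(1/351119) + 31321/231787 = (4103/250)*(1/351119) + 31321/231787 = 4103/87779750 + 31321/231787 = 2750300571811/20346204913250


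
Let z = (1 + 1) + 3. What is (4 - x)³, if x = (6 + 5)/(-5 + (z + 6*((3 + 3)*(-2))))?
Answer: 26730899/373248 ≈ 71.617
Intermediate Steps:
z = 5 (z = 2 + 3 = 5)
x = -11/72 (x = (6 + 5)/(-5 + (5 + 6*((3 + 3)*(-2)))) = 11/(-5 + (5 + 6*(6*(-2)))) = 11/(-5 + (5 + 6*(-12))) = 11/(-5 + (5 - 72)) = 11/(-5 - 67) = 11/(-72) = 11*(-1/72) = -11/72 ≈ -0.15278)
(4 - x)³ = (4 - 1*(-11/72))³ = (4 + 11/72)³ = (299/72)³ = 26730899/373248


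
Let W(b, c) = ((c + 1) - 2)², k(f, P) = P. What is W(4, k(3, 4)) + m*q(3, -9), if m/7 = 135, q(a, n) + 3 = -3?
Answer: -5661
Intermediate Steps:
q(a, n) = -6 (q(a, n) = -3 - 3 = -6)
m = 945 (m = 7*135 = 945)
W(b, c) = (-1 + c)² (W(b, c) = ((1 + c) - 2)² = (-1 + c)²)
W(4, k(3, 4)) + m*q(3, -9) = (-1 + 4)² + 945*(-6) = 3² - 5670 = 9 - 5670 = -5661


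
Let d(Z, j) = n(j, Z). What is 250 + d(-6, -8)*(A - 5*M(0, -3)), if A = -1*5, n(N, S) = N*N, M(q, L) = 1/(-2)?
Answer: 90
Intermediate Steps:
M(q, L) = -½
n(N, S) = N²
A = -5
d(Z, j) = j²
250 + d(-6, -8)*(A - 5*M(0, -3)) = 250 + (-8)²*(-5 - 5*(-½)) = 250 + 64*(-5 + 5/2) = 250 + 64*(-5/2) = 250 - 160 = 90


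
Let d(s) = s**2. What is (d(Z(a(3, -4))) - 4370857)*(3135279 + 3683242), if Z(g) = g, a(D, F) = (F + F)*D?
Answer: -29798852774401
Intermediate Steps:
a(D, F) = 2*D*F (a(D, F) = (2*F)*D = 2*D*F)
(d(Z(a(3, -4))) - 4370857)*(3135279 + 3683242) = ((2*3*(-4))**2 - 4370857)*(3135279 + 3683242) = ((-24)**2 - 4370857)*6818521 = (576 - 4370857)*6818521 = -4370281*6818521 = -29798852774401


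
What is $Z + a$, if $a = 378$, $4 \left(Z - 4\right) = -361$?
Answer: $\frac{1167}{4} \approx 291.75$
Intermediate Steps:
$Z = - \frac{345}{4}$ ($Z = 4 + \frac{1}{4} \left(-361\right) = 4 - \frac{361}{4} = - \frac{345}{4} \approx -86.25$)
$Z + a = - \frac{345}{4} + 378 = \frac{1167}{4}$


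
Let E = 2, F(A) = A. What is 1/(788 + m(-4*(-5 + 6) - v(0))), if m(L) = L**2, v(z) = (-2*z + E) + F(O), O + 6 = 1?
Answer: 1/789 ≈ 0.0012674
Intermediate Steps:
O = -5 (O = -6 + 1 = -5)
v(z) = -3 - 2*z (v(z) = (-2*z + 2) - 5 = (2 - 2*z) - 5 = -3 - 2*z)
1/(788 + m(-4*(-5 + 6) - v(0))) = 1/(788 + (-4*(-5 + 6) - (-3 - 2*0))**2) = 1/(788 + (-4*1 - (-3 + 0))**2) = 1/(788 + (-4 - 1*(-3))**2) = 1/(788 + (-4 + 3)**2) = 1/(788 + (-1)**2) = 1/(788 + 1) = 1/789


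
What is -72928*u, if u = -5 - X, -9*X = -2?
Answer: 3427616/9 ≈ 3.8085e+5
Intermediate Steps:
X = 2/9 (X = -⅑*(-2) = 2/9 ≈ 0.22222)
u = -47/9 (u = -5 - 1*2/9 = -5 - 2/9 = -47/9 ≈ -5.2222)
-72928*u = -72928*(-47/9) = 3427616/9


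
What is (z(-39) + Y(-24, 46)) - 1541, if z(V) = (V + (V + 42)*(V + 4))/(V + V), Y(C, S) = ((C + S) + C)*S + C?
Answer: -21517/13 ≈ -1655.2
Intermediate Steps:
Y(C, S) = C + S*(S + 2*C) (Y(C, S) = (S + 2*C)*S + C = S*(S + 2*C) + C = C + S*(S + 2*C))
z(V) = (V + (4 + V)*(42 + V))/(2*V) (z(V) = (V + (42 + V)*(4 + V))/((2*V)) = (V + (4 + V)*(42 + V))*(1/(2*V)) = (V + (4 + V)*(42 + V))/(2*V))
(z(-39) + Y(-24, 46)) - 1541 = ((½)*(168 - 39*(47 - 39))/(-39) + (-24 + 46² + 2*(-24)*46)) - 1541 = ((½)*(-1/39)*(168 - 39*8) + (-24 + 2116 - 2208)) - 1541 = ((½)*(-1/39)*(168 - 312) - 116) - 1541 = ((½)*(-1/39)*(-144) - 116) - 1541 = (24/13 - 116) - 1541 = -1484/13 - 1541 = -21517/13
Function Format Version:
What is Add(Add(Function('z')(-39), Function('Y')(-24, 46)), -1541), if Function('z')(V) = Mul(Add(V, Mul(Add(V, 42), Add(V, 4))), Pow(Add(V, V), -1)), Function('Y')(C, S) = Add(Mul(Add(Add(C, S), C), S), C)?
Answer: Rational(-21517, 13) ≈ -1655.2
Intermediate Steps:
Function('Y')(C, S) = Add(C, Mul(S, Add(S, Mul(2, C)))) (Function('Y')(C, S) = Add(Mul(Add(S, Mul(2, C)), S), C) = Add(Mul(S, Add(S, Mul(2, C))), C) = Add(C, Mul(S, Add(S, Mul(2, C)))))
Function('z')(V) = Mul(Rational(1, 2), Pow(V, -1), Add(V, Mul(Add(4, V), Add(42, V)))) (Function('z')(V) = Mul(Add(V, Mul(Add(42, V), Add(4, V))), Pow(Mul(2, V), -1)) = Mul(Add(V, Mul(Add(4, V), Add(42, V))), Mul(Rational(1, 2), Pow(V, -1))) = Mul(Rational(1, 2), Pow(V, -1), Add(V, Mul(Add(4, V), Add(42, V)))))
Add(Add(Function('z')(-39), Function('Y')(-24, 46)), -1541) = Add(Add(Mul(Rational(1, 2), Pow(-39, -1), Add(168, Mul(-39, Add(47, -39)))), Add(-24, Pow(46, 2), Mul(2, -24, 46))), -1541) = Add(Add(Mul(Rational(1, 2), Rational(-1, 39), Add(168, Mul(-39, 8))), Add(-24, 2116, -2208)), -1541) = Add(Add(Mul(Rational(1, 2), Rational(-1, 39), Add(168, -312)), -116), -1541) = Add(Add(Mul(Rational(1, 2), Rational(-1, 39), -144), -116), -1541) = Add(Add(Rational(24, 13), -116), -1541) = Add(Rational(-1484, 13), -1541) = Rational(-21517, 13)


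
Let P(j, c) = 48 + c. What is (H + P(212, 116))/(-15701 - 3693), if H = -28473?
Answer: 28309/19394 ≈ 1.4597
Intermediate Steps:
(H + P(212, 116))/(-15701 - 3693) = (-28473 + (48 + 116))/(-15701 - 3693) = (-28473 + 164)/(-19394) = -28309*(-1/19394) = 28309/19394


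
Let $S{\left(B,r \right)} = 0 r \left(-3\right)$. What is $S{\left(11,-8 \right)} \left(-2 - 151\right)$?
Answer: $0$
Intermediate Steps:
$S{\left(B,r \right)} = 0$ ($S{\left(B,r \right)} = 0 \left(- 3 r\right) = 0$)
$S{\left(11,-8 \right)} \left(-2 - 151\right) = 0 \left(-2 - 151\right) = 0 \left(-153\right) = 0$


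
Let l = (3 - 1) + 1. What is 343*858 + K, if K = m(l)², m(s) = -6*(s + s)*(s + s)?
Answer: 340950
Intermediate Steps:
l = 3 (l = 2 + 1 = 3)
m(s) = -24*s² (m(s) = -6*2*s*2*s = -24*s²)
K = 46656 (K = (-24*3²)² = (-24*9)² = (-216)² = 46656)
343*858 + K = 343*858 + 46656 = 294294 + 46656 = 340950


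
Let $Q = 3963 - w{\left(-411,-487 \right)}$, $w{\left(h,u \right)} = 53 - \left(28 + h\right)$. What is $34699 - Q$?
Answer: $31172$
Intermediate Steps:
$w{\left(h,u \right)} = 25 - h$
$Q = 3527$ ($Q = 3963 - \left(25 - -411\right) = 3963 - \left(25 + 411\right) = 3963 - 436 = 3527$)
$34699 - Q = 34699 - 3527 = 31172$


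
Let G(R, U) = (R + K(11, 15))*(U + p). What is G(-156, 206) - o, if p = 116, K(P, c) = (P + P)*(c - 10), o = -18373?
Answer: 3561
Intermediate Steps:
K(P, c) = 2*P*(-10 + c) (K(P, c) = (2*P)*(-10 + c) = 2*P*(-10 + c))
G(R, U) = (110 + R)*(116 + U) (G(R, U) = (R + 2*11*(-10 + 15))*(U + 116) = (R + 2*11*5)*(116 + U) = (R + 110)*(116 + U) = (110 + R)*(116 + U))
G(-156, 206) - o = (12760 + 110*206 + 116*(-156) - 156*206) - 1*(-18373) = (12760 + 22660 - 18096 - 32136) + 18373 = -14812 + 18373 = 3561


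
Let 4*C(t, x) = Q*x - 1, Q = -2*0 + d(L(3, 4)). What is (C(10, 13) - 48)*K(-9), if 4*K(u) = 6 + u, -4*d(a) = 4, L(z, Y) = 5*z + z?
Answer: 309/8 ≈ 38.625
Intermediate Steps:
L(z, Y) = 6*z
d(a) = -1 (d(a) = -1/4*4 = -1)
Q = -1 (Q = -2*0 - 1 = 0 - 1 = -1)
C(t, x) = -1/4 - x/4 (C(t, x) = (-x - 1)/4 = (-1 - x)/4 = -1/4 - x/4)
K(u) = 3/2 + u/4 (K(u) = (6 + u)/4 = 3/2 + u/4)
(C(10, 13) - 48)*K(-9) = ((-1/4 - 1/4*13) - 48)*(3/2 + (1/4)*(-9)) = ((-1/4 - 13/4) - 48)*(3/2 - 9/4) = (-7/2 - 48)*(-3/4) = -103/2*(-3/4) = 309/8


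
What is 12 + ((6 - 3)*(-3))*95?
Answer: -843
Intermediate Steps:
12 + ((6 - 3)*(-3))*95 = 12 + (3*(-3))*95 = 12 - 9*95 = 12 - 855 = -843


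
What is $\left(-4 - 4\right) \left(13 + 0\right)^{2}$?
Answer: $-1352$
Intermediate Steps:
$\left(-4 - 4\right) \left(13 + 0\right)^{2} = \left(-4 - 4\right) 13^{2} = \left(-8\right) 169 = -1352$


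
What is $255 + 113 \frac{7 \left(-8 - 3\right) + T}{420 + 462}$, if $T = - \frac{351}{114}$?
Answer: $\frac{8202721}{33516} \approx 244.74$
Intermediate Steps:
$T = - \frac{117}{38}$ ($T = \left(-351\right) \frac{1}{114} = - \frac{117}{38} \approx -3.0789$)
$255 + 113 \frac{7 \left(-8 - 3\right) + T}{420 + 462} = 255 + 113 \frac{7 \left(-8 - 3\right) - \frac{117}{38}}{420 + 462} = 255 + 113 \frac{7 \left(-11\right) - \frac{117}{38}}{882} = 255 + 113 \left(-77 - \frac{117}{38}\right) \frac{1}{882} = 255 + 113 \left(\left(- \frac{3043}{38}\right) \frac{1}{882}\right) = 255 + 113 \left(- \frac{3043}{33516}\right) = 255 - \frac{343859}{33516} = \frac{8202721}{33516}$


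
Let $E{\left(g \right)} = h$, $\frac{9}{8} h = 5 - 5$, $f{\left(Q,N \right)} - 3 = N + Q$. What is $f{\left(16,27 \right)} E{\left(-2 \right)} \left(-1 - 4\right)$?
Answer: $0$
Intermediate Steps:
$f{\left(Q,N \right)} = 3 + N + Q$ ($f{\left(Q,N \right)} = 3 + \left(N + Q\right) = 3 + N + Q$)
$h = 0$ ($h = \frac{8 \left(5 - 5\right)}{9} = \frac{8}{9} \cdot 0 = 0$)
$E{\left(g \right)} = 0$
$f{\left(16,27 \right)} E{\left(-2 \right)} \left(-1 - 4\right) = \left(3 + 27 + 16\right) 0 \left(-1 - 4\right) = 46 \cdot 0 \left(-5\right) = 46 \cdot 0 = 0$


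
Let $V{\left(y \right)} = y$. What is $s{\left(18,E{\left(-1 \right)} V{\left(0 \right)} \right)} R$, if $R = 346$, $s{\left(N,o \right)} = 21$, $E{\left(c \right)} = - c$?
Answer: $7266$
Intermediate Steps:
$s{\left(18,E{\left(-1 \right)} V{\left(0 \right)} \right)} R = 21 \cdot 346 = 7266$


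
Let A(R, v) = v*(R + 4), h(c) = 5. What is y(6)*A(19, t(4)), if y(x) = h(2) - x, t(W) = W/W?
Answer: -23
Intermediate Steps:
t(W) = 1
y(x) = 5 - x
A(R, v) = v*(4 + R)
y(6)*A(19, t(4)) = (5 - 1*6)*(1*(4 + 19)) = (5 - 6)*(1*23) = -1*23 = -23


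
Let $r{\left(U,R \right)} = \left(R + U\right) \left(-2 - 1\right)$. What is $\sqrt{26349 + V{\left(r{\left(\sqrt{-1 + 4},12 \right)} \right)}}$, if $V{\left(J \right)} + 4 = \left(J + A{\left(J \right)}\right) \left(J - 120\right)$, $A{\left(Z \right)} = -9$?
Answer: $\sqrt{33392 + 603 \sqrt{3}} \approx 185.57$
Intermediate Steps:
$r{\left(U,R \right)} = - 3 R - 3 U$ ($r{\left(U,R \right)} = \left(R + U\right) \left(-3\right) = - 3 R - 3 U$)
$V{\left(J \right)} = -4 + \left(-120 + J\right) \left(-9 + J\right)$ ($V{\left(J \right)} = -4 + \left(J - 9\right) \left(J - 120\right) = -4 + \left(-9 + J\right) \left(-120 + J\right) = -4 + \left(-120 + J\right) \left(-9 + J\right)$)
$\sqrt{26349 + V{\left(r{\left(\sqrt{-1 + 4},12 \right)} \right)}} = \sqrt{26349 + \left(1076 + \left(\left(-3\right) 12 - 3 \sqrt{-1 + 4}\right)^{2} - 129 \left(\left(-3\right) 12 - 3 \sqrt{-1 + 4}\right)\right)} = \sqrt{26349 + \left(1076 + \left(-36 - 3 \sqrt{3}\right)^{2} - 129 \left(-36 - 3 \sqrt{3}\right)\right)} = \sqrt{26349 + \left(1076 + \left(-36 - 3 \sqrt{3}\right)^{2} + \left(4644 + 387 \sqrt{3}\right)\right)} = \sqrt{26349 + \left(5720 + \left(-36 - 3 \sqrt{3}\right)^{2} + 387 \sqrt{3}\right)} = \sqrt{32069 + \left(-36 - 3 \sqrt{3}\right)^{2} + 387 \sqrt{3}}$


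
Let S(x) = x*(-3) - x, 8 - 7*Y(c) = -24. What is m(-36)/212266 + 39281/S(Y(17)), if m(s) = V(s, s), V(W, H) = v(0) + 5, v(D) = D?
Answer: -29183072291/13585024 ≈ -2148.2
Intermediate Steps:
V(W, H) = 5 (V(W, H) = 0 + 5 = 5)
Y(c) = 32/7 (Y(c) = 8/7 - ⅐*(-24) = 8/7 + 24/7 = 32/7)
S(x) = -4*x (S(x) = -3*x - x = -4*x)
m(s) = 5
m(-36)/212266 + 39281/S(Y(17)) = 5/212266 + 39281/((-4*32/7)) = 5*(1/212266) + 39281/(-128/7) = 5/212266 + 39281*(-7/128) = 5/212266 - 274967/128 = -29183072291/13585024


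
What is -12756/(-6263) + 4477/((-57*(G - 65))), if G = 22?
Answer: 59304407/15350613 ≈ 3.8633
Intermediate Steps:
-12756/(-6263) + 4477/((-57*(G - 65))) = -12756/(-6263) + 4477/((-57*(22 - 65))) = -12756*(-1/6263) + 4477/((-57*(-43))) = 12756/6263 + 4477/2451 = 59304407/15350613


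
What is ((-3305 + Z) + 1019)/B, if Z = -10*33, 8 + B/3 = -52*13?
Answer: 218/171 ≈ 1.2749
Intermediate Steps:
B = -2052 (B = -24 + 3*(-52*13) = -24 + 3*(-676) = -24 - 2028 = -2052)
Z = -330
((-3305 + Z) + 1019)/B = ((-3305 - 330) + 1019)/(-2052) = (-3635 + 1019)*(-1/2052) = -2616*(-1/2052) = 218/171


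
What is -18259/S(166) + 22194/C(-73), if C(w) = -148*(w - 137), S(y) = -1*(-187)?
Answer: -93889907/968660 ≈ -96.928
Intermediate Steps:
S(y) = 187
C(w) = 20276 - 148*w (C(w) = -148*(-137 + w) = 20276 - 148*w)
-18259/S(166) + 22194/C(-73) = -18259/187 + 22194/(20276 - 148*(-73)) = -18259*1/187 + 22194/(20276 + 10804) = -18259/187 + 22194/31080 = -18259/187 + 22194*(1/31080) = -18259/187 + 3699/5180 = -93889907/968660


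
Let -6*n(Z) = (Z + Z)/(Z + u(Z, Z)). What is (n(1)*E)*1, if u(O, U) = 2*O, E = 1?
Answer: -⅑ ≈ -0.11111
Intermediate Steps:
n(Z) = -⅑ (n(Z) = -(Z + Z)/(6*(Z + 2*Z)) = -2*Z/(6*(3*Z)) = -2*Z*1/(3*Z)/6 = -⅙*⅔ = -⅑)
(n(1)*E)*1 = -⅑*1*1 = -⅑*1 = -⅑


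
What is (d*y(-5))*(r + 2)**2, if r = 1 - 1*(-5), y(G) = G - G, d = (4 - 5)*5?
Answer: 0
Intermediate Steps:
d = -5 (d = -1*5 = -5)
y(G) = 0
r = 6 (r = 1 + 5 = 6)
(d*y(-5))*(r + 2)**2 = (-5*0)*(6 + 2)**2 = 0*8**2 = 0*64 = 0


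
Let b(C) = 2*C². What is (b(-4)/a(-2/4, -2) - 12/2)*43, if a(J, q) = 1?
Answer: 1118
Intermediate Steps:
(b(-4)/a(-2/4, -2) - 12/2)*43 = ((2*(-4)²)/1 - 12/2)*43 = ((2*16)*1 - 12*½)*43 = (32*1 - 6)*43 = (32 - 6)*43 = 26*43 = 1118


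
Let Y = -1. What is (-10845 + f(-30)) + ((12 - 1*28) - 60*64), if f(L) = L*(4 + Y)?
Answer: -14791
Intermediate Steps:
f(L) = 3*L (f(L) = L*(4 - 1) = L*3 = 3*L)
(-10845 + f(-30)) + ((12 - 1*28) - 60*64) = (-10845 + 3*(-30)) + ((12 - 1*28) - 60*64) = (-10845 - 90) + ((12 - 28) - 3840) = -10935 + (-16 - 3840) = -10935 - 3856 = -14791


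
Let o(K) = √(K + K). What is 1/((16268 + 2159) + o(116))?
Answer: 18427/339554097 - 2*√58/339554097 ≈ 5.4223e-5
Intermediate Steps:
o(K) = √2*√K (o(K) = √(2*K) = √2*√K)
1/((16268 + 2159) + o(116)) = 1/((16268 + 2159) + √2*√116) = 1/(18427 + √2*(2*√29)) = 1/(18427 + 2*√58)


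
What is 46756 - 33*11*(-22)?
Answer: 54742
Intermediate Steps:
46756 - 33*11*(-22) = 46756 - 363*(-22) = 46756 + 7986 = 54742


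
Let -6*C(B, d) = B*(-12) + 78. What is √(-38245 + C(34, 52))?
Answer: I*√38190 ≈ 195.42*I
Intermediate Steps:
C(B, d) = -13 + 2*B (C(B, d) = -(B*(-12) + 78)/6 = -(-12*B + 78)/6 = -(78 - 12*B)/6 = -13 + 2*B)
√(-38245 + C(34, 52)) = √(-38245 + (-13 + 2*34)) = √(-38245 + (-13 + 68)) = √(-38245 + 55) = √(-38190) = I*√38190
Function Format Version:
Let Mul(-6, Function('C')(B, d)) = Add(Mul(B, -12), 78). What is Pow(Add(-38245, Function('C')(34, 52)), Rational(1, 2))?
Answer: Mul(I, Pow(38190, Rational(1, 2))) ≈ Mul(195.42, I)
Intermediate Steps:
Function('C')(B, d) = Add(-13, Mul(2, B)) (Function('C')(B, d) = Mul(Rational(-1, 6), Add(Mul(B, -12), 78)) = Mul(Rational(-1, 6), Add(Mul(-12, B), 78)) = Mul(Rational(-1, 6), Add(78, Mul(-12, B))) = Add(-13, Mul(2, B)))
Pow(Add(-38245, Function('C')(34, 52)), Rational(1, 2)) = Pow(Add(-38245, Add(-13, Mul(2, 34))), Rational(1, 2)) = Pow(Add(-38245, Add(-13, 68)), Rational(1, 2)) = Pow(Add(-38245, 55), Rational(1, 2)) = Pow(-38190, Rational(1, 2)) = Mul(I, Pow(38190, Rational(1, 2)))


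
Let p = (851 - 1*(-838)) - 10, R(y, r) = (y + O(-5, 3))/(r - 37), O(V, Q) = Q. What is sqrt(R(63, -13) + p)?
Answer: sqrt(41942)/5 ≈ 40.959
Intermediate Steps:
R(y, r) = (3 + y)/(-37 + r) (R(y, r) = (y + 3)/(r - 37) = (3 + y)/(-37 + r))
p = 1679 (p = (851 + 838) - 10 = 1689 - 10 = 1679)
sqrt(R(63, -13) + p) = sqrt((3 + 63)/(-37 - 13) + 1679) = sqrt(66/(-50) + 1679) = sqrt(-1/50*66 + 1679) = sqrt(-33/25 + 1679) = sqrt(41942/25) = sqrt(41942)/5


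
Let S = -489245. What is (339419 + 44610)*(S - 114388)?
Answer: -231812577357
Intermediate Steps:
(339419 + 44610)*(S - 114388) = (339419 + 44610)*(-489245 - 114388) = 384029*(-603633) = -231812577357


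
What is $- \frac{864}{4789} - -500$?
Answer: $\frac{2393636}{4789} \approx 499.82$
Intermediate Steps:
$- \frac{864}{4789} - -500 = \left(-864\right) \frac{1}{4789} + 500 = - \frac{864}{4789} + 500 = \frac{2393636}{4789}$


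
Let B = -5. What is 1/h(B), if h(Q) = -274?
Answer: -1/274 ≈ -0.0036496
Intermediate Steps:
1/h(B) = 1/(-274) = -1/274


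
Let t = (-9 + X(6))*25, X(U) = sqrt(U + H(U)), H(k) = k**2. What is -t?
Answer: 225 - 25*sqrt(42) ≈ 62.982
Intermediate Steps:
X(U) = sqrt(U + U**2)
t = -225 + 25*sqrt(42) (t = (-9 + sqrt(6*(1 + 6)))*25 = (-9 + sqrt(6*7))*25 = (-9 + sqrt(42))*25 = -225 + 25*sqrt(42) ≈ -62.982)
-t = -(-225 + 25*sqrt(42)) = 225 - 25*sqrt(42)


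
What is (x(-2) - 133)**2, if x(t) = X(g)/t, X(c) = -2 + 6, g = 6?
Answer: 18225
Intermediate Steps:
X(c) = 4
x(t) = 4/t
(x(-2) - 133)**2 = (4/(-2) - 133)**2 = (4*(-1/2) - 133)**2 = (-2 - 133)**2 = (-135)**2 = 18225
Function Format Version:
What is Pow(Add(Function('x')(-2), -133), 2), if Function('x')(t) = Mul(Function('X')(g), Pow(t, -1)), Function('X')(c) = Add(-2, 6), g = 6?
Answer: 18225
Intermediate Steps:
Function('X')(c) = 4
Function('x')(t) = Mul(4, Pow(t, -1))
Pow(Add(Function('x')(-2), -133), 2) = Pow(Add(Mul(4, Pow(-2, -1)), -133), 2) = Pow(Add(Mul(4, Rational(-1, 2)), -133), 2) = Pow(Add(-2, -133), 2) = Pow(-135, 2) = 18225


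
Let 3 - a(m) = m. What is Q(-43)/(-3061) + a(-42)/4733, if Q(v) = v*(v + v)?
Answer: -17364889/14487713 ≈ -1.1986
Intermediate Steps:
a(m) = 3 - m
Q(v) = 2*v² (Q(v) = v*(2*v) = 2*v²)
Q(-43)/(-3061) + a(-42)/4733 = (2*(-43)²)/(-3061) + (3 - 1*(-42))/4733 = (2*1849)*(-1/3061) + (3 + 42)*(1/4733) = 3698*(-1/3061) + 45*(1/4733) = -3698/3061 + 45/4733 = -17364889/14487713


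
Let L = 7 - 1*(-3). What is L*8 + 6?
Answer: 86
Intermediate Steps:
L = 10 (L = 7 + 3 = 10)
L*8 + 6 = 10*8 + 6 = 80 + 6 = 86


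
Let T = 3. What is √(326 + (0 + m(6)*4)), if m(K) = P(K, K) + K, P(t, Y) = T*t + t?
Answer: √446 ≈ 21.119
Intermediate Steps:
P(t, Y) = 4*t (P(t, Y) = 3*t + t = 4*t)
m(K) = 5*K (m(K) = 4*K + K = 5*K)
√(326 + (0 + m(6)*4)) = √(326 + (0 + (5*6)*4)) = √(326 + (0 + 30*4)) = √(326 + (0 + 120)) = √(326 + 120) = √446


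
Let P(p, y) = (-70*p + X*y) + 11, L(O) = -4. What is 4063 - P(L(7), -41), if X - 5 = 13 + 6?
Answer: 4756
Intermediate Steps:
X = 24 (X = 5 + (13 + 6) = 5 + 19 = 24)
P(p, y) = 11 - 70*p + 24*y (P(p, y) = (-70*p + 24*y) + 11 = 11 - 70*p + 24*y)
4063 - P(L(7), -41) = 4063 - (11 - 70*(-4) + 24*(-41)) = 4063 - (11 + 280 - 984) = 4063 - 1*(-693) = 4063 + 693 = 4756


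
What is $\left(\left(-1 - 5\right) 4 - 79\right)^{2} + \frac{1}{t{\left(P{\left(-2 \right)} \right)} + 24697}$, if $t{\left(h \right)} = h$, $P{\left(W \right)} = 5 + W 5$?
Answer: $\frac{261957429}{24692} \approx 10609.0$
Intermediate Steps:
$P{\left(W \right)} = 5 + 5 W$
$\left(\left(-1 - 5\right) 4 - 79\right)^{2} + \frac{1}{t{\left(P{\left(-2 \right)} \right)} + 24697} = \left(\left(-1 - 5\right) 4 - 79\right)^{2} + \frac{1}{\left(5 + 5 \left(-2\right)\right) + 24697} = \left(\left(-6\right) 4 - 79\right)^{2} + \frac{1}{\left(5 - 10\right) + 24697} = \left(-24 - 79\right)^{2} + \frac{1}{-5 + 24697} = \left(-103\right)^{2} + \frac{1}{24692} = 10609 + \frac{1}{24692} = \frac{261957429}{24692}$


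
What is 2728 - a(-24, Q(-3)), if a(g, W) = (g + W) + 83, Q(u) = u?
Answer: 2672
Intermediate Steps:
a(g, W) = 83 + W + g (a(g, W) = (W + g) + 83 = 83 + W + g)
2728 - a(-24, Q(-3)) = 2728 - (83 - 3 - 24) = 2728 - 1*56 = 2728 - 56 = 2672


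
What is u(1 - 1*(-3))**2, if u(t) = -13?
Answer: 169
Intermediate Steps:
u(1 - 1*(-3))**2 = (-13)**2 = 169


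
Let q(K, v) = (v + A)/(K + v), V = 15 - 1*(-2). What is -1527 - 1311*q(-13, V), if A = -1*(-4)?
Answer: -33639/4 ≈ -8409.8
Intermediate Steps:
A = 4
V = 17 (V = 15 + 2 = 17)
q(K, v) = (4 + v)/(K + v) (q(K, v) = (v + 4)/(K + v) = (4 + v)/(K + v))
-1527 - 1311*q(-13, V) = -1527 - 1311*(4 + 17)/(-13 + 17) = -1527 - 1311*21/4 = -1527 - 27531/4 = -33639/4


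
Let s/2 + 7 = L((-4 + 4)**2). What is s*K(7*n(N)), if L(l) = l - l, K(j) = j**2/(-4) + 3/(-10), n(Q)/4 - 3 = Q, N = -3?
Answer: 21/5 ≈ 4.2000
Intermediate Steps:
n(Q) = 12 + 4*Q
K(j) = -3/10 - j**2/4 (K(j) = j**2*(-1/4) + 3*(-1/10) = -j**2/4 - 3/10 = -3/10 - j**2/4)
L(l) = 0
s = -14 (s = -14 + 2*0 = -14 + 0 = -14)
s*K(7*n(N)) = -14*(-3/10 - 49*(12 + 4*(-3))**2/4) = -14*(-3/10 - 49*(12 - 12)**2/4) = -14*(-3/10 - (7*0)**2/4) = -14*(-3/10 - 1/4*0**2) = -14*(-3/10 - 1/4*0) = -14*(-3/10 + 0) = -14*(-3/10) = 21/5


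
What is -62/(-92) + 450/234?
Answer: 1553/598 ≈ 2.5970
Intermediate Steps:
-62/(-92) + 450/234 = -62*(-1/92) + 450*(1/234) = 31/46 + 25/13 = 1553/598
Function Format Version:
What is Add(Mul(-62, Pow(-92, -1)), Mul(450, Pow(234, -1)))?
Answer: Rational(1553, 598) ≈ 2.5970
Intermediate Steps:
Add(Mul(-62, Pow(-92, -1)), Mul(450, Pow(234, -1))) = Add(Mul(-62, Rational(-1, 92)), Mul(450, Rational(1, 234))) = Add(Rational(31, 46), Rational(25, 13)) = Rational(1553, 598)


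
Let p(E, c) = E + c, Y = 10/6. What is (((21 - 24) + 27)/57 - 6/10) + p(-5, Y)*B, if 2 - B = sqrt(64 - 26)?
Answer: -1951/285 + 10*sqrt(38)/3 ≈ 13.702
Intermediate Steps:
Y = 5/3 (Y = 10*(1/6) = 5/3 ≈ 1.6667)
B = 2 - sqrt(38) (B = 2 - sqrt(64 - 26) = 2 - sqrt(38) ≈ -4.1644)
(((21 - 24) + 27)/57 - 6/10) + p(-5, Y)*B = (((21 - 24) + 27)/57 - 6/10) + (-5 + 5/3)*(2 - sqrt(38)) = ((-3 + 27)*(1/57) - 6*1/10) - 10*(2 - sqrt(38))/3 = (24*(1/57) - 3/5) + (-20/3 + 10*sqrt(38)/3) = (8/19 - 3/5) + (-20/3 + 10*sqrt(38)/3) = -17/95 + (-20/3 + 10*sqrt(38)/3) = -1951/285 + 10*sqrt(38)/3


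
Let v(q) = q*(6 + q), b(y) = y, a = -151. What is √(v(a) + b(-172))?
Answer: √21723 ≈ 147.39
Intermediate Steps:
√(v(a) + b(-172)) = √(-151*(6 - 151) - 172) = √(-151*(-145) - 172) = √(21895 - 172) = √21723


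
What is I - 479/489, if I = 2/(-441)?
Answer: -70739/71883 ≈ -0.98409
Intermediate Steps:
I = -2/441 (I = 2*(-1/441) = -2/441 ≈ -0.0045351)
I - 479/489 = -2/441 - 479/489 = -70739/71883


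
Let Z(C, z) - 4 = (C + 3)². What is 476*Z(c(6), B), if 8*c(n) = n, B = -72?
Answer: 34391/4 ≈ 8597.8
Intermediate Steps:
c(n) = n/8
Z(C, z) = 4 + (3 + C)² (Z(C, z) = 4 + (C + 3)² = 4 + (3 + C)²)
476*Z(c(6), B) = 476*(4 + (3 + (⅛)*6)²) = 476*(4 + (3 + ¾)²) = 476*(4 + (15/4)²) = 476*(4 + 225/16) = 476*(289/16) = 34391/4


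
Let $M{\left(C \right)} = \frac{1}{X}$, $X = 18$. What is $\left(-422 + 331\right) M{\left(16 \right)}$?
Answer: $- \frac{91}{18} \approx -5.0556$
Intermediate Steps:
$M{\left(C \right)} = \frac{1}{18}$
$\left(-422 + 331\right) M{\left(16 \right)} = \left(-422 + 331\right) \frac{1}{18} = \left(-91\right) \frac{1}{18} = - \frac{91}{18}$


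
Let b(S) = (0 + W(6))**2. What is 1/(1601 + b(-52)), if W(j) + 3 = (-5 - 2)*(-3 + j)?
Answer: 1/2177 ≈ 0.00045935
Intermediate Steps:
W(j) = 18 - 7*j (W(j) = -3 + (-5 - 2)*(-3 + j) = -3 - 7*(-3 + j) = -3 + (21 - 7*j) = 18 - 7*j)
b(S) = 576 (b(S) = (0 + (18 - 7*6))**2 = (0 + (18 - 42))**2 = (0 - 24)**2 = (-24)**2 = 576)
1/(1601 + b(-52)) = 1/(1601 + 576) = 1/2177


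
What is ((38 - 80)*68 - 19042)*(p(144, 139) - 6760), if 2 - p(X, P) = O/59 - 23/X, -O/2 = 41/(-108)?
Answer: 1885901318789/12744 ≈ 1.4798e+8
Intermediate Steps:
O = 41/54 (O = -82/(-108) = -82*(-1)/108 = -2*(-41/108) = 41/54 ≈ 0.75926)
p(X, P) = 6331/3186 + 23/X (p(X, P) = 2 - ((41/54)/59 - 23/X) = 2 - ((41/54)*(1/59) - 23/X) = 2 - (41/3186 - 23/X) = 2 + (-41/3186 + 23/X) = 6331/3186 + 23/X)
((38 - 80)*68 - 19042)*(p(144, 139) - 6760) = ((38 - 80)*68 - 19042)*((6331/3186 + 23/144) - 6760) = (-42*68 - 19042)*((6331/3186 + 23*(1/144)) - 6760) = (-2856 - 19042)*((6331/3186 + 23/144) - 6760) = -21898*(54719/25488 - 6760) = -21898*(-172244161/25488) = 1885901318789/12744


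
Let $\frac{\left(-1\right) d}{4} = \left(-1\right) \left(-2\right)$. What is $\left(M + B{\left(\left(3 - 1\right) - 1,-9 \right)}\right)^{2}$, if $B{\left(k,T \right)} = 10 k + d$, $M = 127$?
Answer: $16641$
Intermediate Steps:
$d = -8$ ($d = - 4 \left(\left(-1\right) \left(-2\right)\right) = \left(-4\right) 2 = -8$)
$B{\left(k,T \right)} = -8 + 10 k$ ($B{\left(k,T \right)} = 10 k - 8 = -8 + 10 k$)
$\left(M + B{\left(\left(3 - 1\right) - 1,-9 \right)}\right)^{2} = \left(127 - \left(8 - 10 \left(\left(3 - 1\right) - 1\right)\right)\right)^{2} = \left(127 - \left(8 - 10 \left(2 - 1\right)\right)\right)^{2} = \left(127 + \left(-8 + 10 \cdot 1\right)\right)^{2} = \left(127 + \left(-8 + 10\right)\right)^{2} = \left(127 + 2\right)^{2} = 129^{2} = 16641$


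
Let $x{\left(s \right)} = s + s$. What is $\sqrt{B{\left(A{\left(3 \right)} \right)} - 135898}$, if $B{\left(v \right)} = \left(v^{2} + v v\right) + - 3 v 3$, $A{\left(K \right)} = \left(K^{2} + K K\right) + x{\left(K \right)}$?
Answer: $i \sqrt{134962} \approx 367.37 i$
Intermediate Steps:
$x{\left(s \right)} = 2 s$
$A{\left(K \right)} = 2 K + 2 K^{2}$ ($A{\left(K \right)} = \left(K^{2} + K K\right) + 2 K = \left(K^{2} + K^{2}\right) + 2 K = 2 K^{2} + 2 K = 2 K + 2 K^{2}$)
$B{\left(v \right)} = - 9 v + 2 v^{2}$ ($B{\left(v \right)} = \left(v^{2} + v^{2}\right) - 9 v = 2 v^{2} - 9 v = - 9 v + 2 v^{2}$)
$\sqrt{B{\left(A{\left(3 \right)} \right)} - 135898} = \sqrt{2 \cdot 3 \left(1 + 3\right) \left(-9 + 2 \cdot 2 \cdot 3 \left(1 + 3\right)\right) - 135898} = \sqrt{2 \cdot 3 \cdot 4 \left(-9 + 2 \cdot 2 \cdot 3 \cdot 4\right) - 135898} = \sqrt{24 \left(-9 + 2 \cdot 24\right) - 135898} = \sqrt{24 \left(-9 + 48\right) - 135898} = \sqrt{24 \cdot 39 - 135898} = \sqrt{936 - 135898} = \sqrt{-134962} = i \sqrt{134962}$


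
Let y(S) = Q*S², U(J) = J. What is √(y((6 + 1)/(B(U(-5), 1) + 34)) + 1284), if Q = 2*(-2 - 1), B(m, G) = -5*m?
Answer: 3*√496590/59 ≈ 35.832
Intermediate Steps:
Q = -6 (Q = 2*(-3) = -6)
y(S) = -6*S²
√(y((6 + 1)/(B(U(-5), 1) + 34)) + 1284) = √(-6*(6 + 1)²/(-5*(-5) + 34)² + 1284) = √(-6*49/(25 + 34)² + 1284) = √(-6*(7/59)² + 1284) = √(-6*49/3481 + 1284) = √(-294/3481 + 1284) = √(4469310/3481) = 3*√496590/59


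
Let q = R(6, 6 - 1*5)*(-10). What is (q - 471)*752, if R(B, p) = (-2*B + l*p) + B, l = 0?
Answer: -309072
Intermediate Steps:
R(B, p) = -B (R(B, p) = (-2*B + 0*p) + B = (-2*B + 0) + B = -2*B + B = -B)
q = 60 (q = -1*6*(-10) = -6*(-10) = 60)
(q - 471)*752 = (60 - 471)*752 = -411*752 = -309072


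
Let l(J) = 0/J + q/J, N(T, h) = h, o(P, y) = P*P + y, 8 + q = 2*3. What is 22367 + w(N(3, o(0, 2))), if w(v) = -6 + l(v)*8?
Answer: 22353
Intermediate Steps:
q = -2 (q = -8 + 2*3 = -8 + 6 = -2)
o(P, y) = y + P² (o(P, y) = P² + y = y + P²)
l(J) = -2/J (l(J) = 0/J - 2/J = 0 - 2/J = -2/J)
w(v) = -6 - 16/v (w(v) = -6 - 2/v*8 = -6 - 16/v)
22367 + w(N(3, o(0, 2))) = 22367 + (-6 - 16/(2 + 0²)) = 22367 + (-6 - 16/(2 + 0)) = 22367 + (-6 - 16/2) = 22367 + (-6 - 16*½) = 22367 + (-6 - 8) = 22367 - 14 = 22353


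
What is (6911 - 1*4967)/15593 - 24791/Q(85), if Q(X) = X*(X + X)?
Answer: -358475263/225318850 ≈ -1.5910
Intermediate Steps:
Q(X) = 2*X² (Q(X) = X*(2*X) = 2*X²)
(6911 - 1*4967)/15593 - 24791/Q(85) = (6911 - 1*4967)/15593 - 24791/(2*85²) = (6911 - 4967)*(1/15593) - 24791/(2*7225) = 1944*(1/15593) - 24791/14450 = 1944/15593 - 24791*1/14450 = 1944/15593 - 24791/14450 = -358475263/225318850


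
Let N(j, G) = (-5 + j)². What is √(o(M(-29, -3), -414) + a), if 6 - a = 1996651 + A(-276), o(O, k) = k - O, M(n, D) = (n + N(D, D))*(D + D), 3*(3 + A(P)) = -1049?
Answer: I*√17968467/3 ≈ 1413.0*I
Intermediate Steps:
A(P) = -1058/3 (A(P) = -3 + (⅓)*(-1049) = -3 - 1049/3 = -1058/3)
M(n, D) = 2*D*(n + (-5 + D)²) (M(n, D) = (n + (-5 + D)²)*(D + D) = (n + (-5 + D)²)*(2*D) = 2*D*(n + (-5 + D)²))
a = -5988877/3 (a = 6 - (1996651 - 1058/3) = 6 - 1*5988895/3 = 6 - 5988895/3 = -5988877/3 ≈ -1.9963e+6)
√(o(M(-29, -3), -414) + a) = √((-414 - 2*(-3)*(-29 + (-5 - 3)²)) - 5988877/3) = √((-414 - 2*(-3)*(-29 + (-8)²)) - 5988877/3) = √((-414 - 2*(-3)*(-29 + 64)) - 5988877/3) = √((-414 - 2*(-3)*35) - 5988877/3) = √((-414 - 1*(-210)) - 5988877/3) = √((-414 + 210) - 5988877/3) = √(-204 - 5988877/3) = √(-5989489/3) = I*√17968467/3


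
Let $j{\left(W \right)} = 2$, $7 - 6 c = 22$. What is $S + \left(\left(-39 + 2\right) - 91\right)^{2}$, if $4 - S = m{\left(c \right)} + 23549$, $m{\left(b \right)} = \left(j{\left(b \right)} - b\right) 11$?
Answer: $- \frac{14421}{2} \approx -7210.5$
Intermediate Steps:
$c = - \frac{5}{2}$ ($c = \frac{7}{6} - \frac{11}{3} = - \frac{5}{2} \approx -2.5$)
$m{\left(b \right)} = 22 - 11 b$ ($m{\left(b \right)} = \left(2 - b\right) 11 = 22 - 11 b$)
$S = - \frac{47189}{2}$ ($S = 4 - \left(\left(22 - - \frac{55}{2}\right) + 23549\right) = 4 - \left(\left(22 + \frac{55}{2}\right) + 23549\right) = 4 - \left(\frac{99}{2} + 23549\right) = 4 - \frac{47197}{2} = - \frac{47189}{2} \approx -23595.0$)
$S + \left(\left(-39 + 2\right) - 91\right)^{2} = - \frac{47189}{2} + \left(\left(-39 + 2\right) - 91\right)^{2} = - \frac{47189}{2} + \left(-37 - 91\right)^{2} = - \frac{47189}{2} + \left(-128\right)^{2} = - \frac{47189}{2} + 16384 = - \frac{14421}{2}$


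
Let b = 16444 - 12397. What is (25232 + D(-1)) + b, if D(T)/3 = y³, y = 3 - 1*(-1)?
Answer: 29471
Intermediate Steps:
y = 4 (y = 3 + 1 = 4)
D(T) = 192 (D(T) = 3*4³ = 3*64 = 192)
b = 4047
(25232 + D(-1)) + b = (25232 + 192) + 4047 = 25424 + 4047 = 29471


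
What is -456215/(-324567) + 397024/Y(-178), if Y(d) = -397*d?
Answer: 80549888899/11467925811 ≈ 7.0239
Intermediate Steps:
-456215/(-324567) + 397024/Y(-178) = -456215/(-324567) + 397024/((-397*(-178))) = -456215*(-1/324567) + 397024/70666 = 456215/324567 + 397024*(1/70666) = 456215/324567 + 198512/35333 = 80549888899/11467925811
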